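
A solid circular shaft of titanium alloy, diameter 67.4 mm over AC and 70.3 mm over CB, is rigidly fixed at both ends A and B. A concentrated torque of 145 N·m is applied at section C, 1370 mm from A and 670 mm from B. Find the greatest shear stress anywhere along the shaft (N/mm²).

Compatibility: T_A·a/J_AC = T_B·b/J_CB with T_A + T_B = T₀.
J_AC = 2.03×10^-6 m⁴, J_CB = 2.40×10^-6 m⁴, so T_A = T₀·(J_AC/a)/((J_AC/a)+(J_CB/b)) = 42.40 N·m, T_B = 102.6 N·m.
τ in each portion: τ_AC = 7.05×10^5 Pa, τ_CB = 1.50×10^6 Pa; maximum is in CB.
τ_max = T_CB·r/J = 102.6·0.0352/2.40×10^-6 = 1.504×10^6 Pa.

1.50 N/mm²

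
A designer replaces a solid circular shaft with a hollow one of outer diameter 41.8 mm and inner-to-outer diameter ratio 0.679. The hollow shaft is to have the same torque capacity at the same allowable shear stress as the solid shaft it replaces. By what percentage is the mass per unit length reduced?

Equal τ_max and T ⇒ the solid shaft needs d_s³ = d_o³(1−k⁴), so d_s = 41.8·(1−0.679⁴)^(1/3) = 38.60 mm.
Area ratio A_h/A_s = d_o²(1−k²)/d_s² = (1−k²)/(1−k⁴)^(2/3) = 0.6320.
Mass saving = 1 − 0.6320 = 36.8 %.

36.8 %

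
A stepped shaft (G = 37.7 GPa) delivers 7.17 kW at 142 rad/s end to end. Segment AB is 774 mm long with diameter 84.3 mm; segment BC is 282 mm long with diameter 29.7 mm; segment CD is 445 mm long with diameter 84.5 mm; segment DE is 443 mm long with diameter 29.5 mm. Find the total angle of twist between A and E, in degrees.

0.759°

ω = 142 rad/s, so T = P/ω = 7.17×10³ / 142.0 = 50.49 N·m.
J_AB = π(0.0843)⁴/32 = 4.96×10^-6 m⁴; J_BC = π(0.0297)⁴/32 = 7.64×10^-8 m⁴; J_CD = π(0.0845)⁴/32 = 5.01×10^-6 m⁴; J_DE = π(0.0295)⁴/32 = 7.44×10^-8 m⁴.
θ = (T/G)·Σ L_i/J_i = (50.49/37.7×10⁹)·(0.774/4.96×10^-6 + 0.282/7.64×10^-8 + 0.445/5.01×10^-6 + 0.443/7.44×10^-8) = 0.01325 rad.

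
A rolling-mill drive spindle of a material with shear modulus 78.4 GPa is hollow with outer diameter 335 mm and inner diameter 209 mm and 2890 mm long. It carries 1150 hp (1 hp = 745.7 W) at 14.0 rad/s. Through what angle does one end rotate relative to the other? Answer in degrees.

0.123°

ω = 14.0 rad/s, so T = P/ω = 1150×745.7 / 14.00 = 61250 N·m.
J = π(d_o⁴ − d_i⁴)/32 = π(0.335⁴ − 0.209⁴)/32 = 1.049×10^-3 m⁴.
θ = T·L/(G·J) = 61250 × 2.89 / (78.4×10⁹ × 1.049×10^-3) = 2.152×10^-3 rad.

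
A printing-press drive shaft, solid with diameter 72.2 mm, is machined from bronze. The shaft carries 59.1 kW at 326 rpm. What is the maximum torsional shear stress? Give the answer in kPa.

23400 kPa

ω = 2π·326/60 = 34.14 rad/s, so T = P/ω = 59.1×10³ / 34.14 = 1731 N·m.
J = πd⁴/32 = π(0.0722)⁴/32 = 2.668×10^-6 m⁴.
τ_max = T·r/J = 1731 × 0.0361 / 2.668×10^-6 = 2.343×10^7 Pa.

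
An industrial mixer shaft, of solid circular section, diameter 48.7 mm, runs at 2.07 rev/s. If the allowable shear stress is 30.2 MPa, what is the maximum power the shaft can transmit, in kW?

J = πd⁴/32 = π(0.0487)⁴/32 = 5.522×10^-7 m⁴.
T_max = τ_allow·J/r = 3.02×10^7 × 5.522×10^-7 / 0.0244 = 684.9 N·m.
ω = 2π·2.07 = 13.01 rad/s, so P_max = T_max·ω = 8908 W.

8.91 kW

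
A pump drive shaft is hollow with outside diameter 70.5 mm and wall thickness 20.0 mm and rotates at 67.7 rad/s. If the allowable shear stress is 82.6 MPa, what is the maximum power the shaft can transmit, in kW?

J = π(d_o⁴ − d_i⁴)/32 = π(0.0705⁴ − 0.0305⁴)/32 = 2.340×10^-6 m⁴.
T_max = τ_allow·J/r = 8.26×10^7 × 2.340×10^-6 / 0.0352 = 5484 N·m.
ω = 67.7 rad/s, so P_max = T_max·ω = 3.713×10^5 W.

371 kW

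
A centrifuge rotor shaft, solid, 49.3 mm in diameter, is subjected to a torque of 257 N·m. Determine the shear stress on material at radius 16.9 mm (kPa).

7490 kPa

J = πd⁴/32 = π(0.0493)⁴/32 = 5.799×10^-7 m⁴.
Shear stress varies linearly with radius: τ = T·r/J = 257.0 × 0.0169 / 5.799×10^-7 = 7.489×10^6 Pa.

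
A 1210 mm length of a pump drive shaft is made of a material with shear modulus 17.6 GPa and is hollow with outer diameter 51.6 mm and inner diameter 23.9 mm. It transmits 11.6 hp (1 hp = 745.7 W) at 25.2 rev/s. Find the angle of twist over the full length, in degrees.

ω = 2π·25.2 = 158.3 rad/s, so T = P/ω = 11.6×745.7 / 158.3 = 54.63 N·m.
J = π(d_o⁴ − d_i⁴)/32 = π(0.0516⁴ − 0.0239⁴)/32 = 6.640×10^-7 m⁴.
θ = T·L/(G·J) = 54.63 × 1.21 / (17.6×10⁹ × 6.640×10^-7) = 5.657×10^-3 rad.

0.324°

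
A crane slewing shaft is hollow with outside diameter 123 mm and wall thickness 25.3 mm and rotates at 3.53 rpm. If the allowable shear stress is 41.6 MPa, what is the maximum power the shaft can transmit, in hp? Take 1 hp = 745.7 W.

J = π(d_o⁴ − d_i⁴)/32 = π(0.123⁴ − 0.0724⁴)/32 = 1.977×10^-5 m⁴.
T_max = τ_allow·J/r = 4.16×10^7 × 1.977×10^-5 / 0.0615 = 13380 N·m.
ω = 2π·3.53/60 = 0.3697 rad/s, so P_max = T_max·ω = 4944 W.

6.63 hp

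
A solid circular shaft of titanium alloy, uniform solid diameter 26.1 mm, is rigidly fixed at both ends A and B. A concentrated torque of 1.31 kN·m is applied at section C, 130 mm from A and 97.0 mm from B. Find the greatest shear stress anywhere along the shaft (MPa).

With uniform GJ and both ends fixed, compatibility θ_AC = θ_CB gives T_A·a = T_B·b, together with T_A + T_B = T₀.
T_A = T₀·b/(a+b) = 1310·97.0/227.0 = 559.8 N·m; T_B = 750.2 N·m.
τ in each portion: τ_AC = 1.60×10^8 Pa, τ_CB = 2.15×10^8 Pa; maximum is in CB.
τ_max = T_CB·r/J = 750.2·0.0131/4.56×10^-8 = 2.149×10^8 Pa.

215 MPa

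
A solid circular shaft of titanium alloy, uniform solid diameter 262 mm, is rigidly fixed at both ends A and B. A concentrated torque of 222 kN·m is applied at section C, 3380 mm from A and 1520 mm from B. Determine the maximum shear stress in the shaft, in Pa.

4.34e7 Pa

With uniform GJ and both ends fixed, compatibility θ_AC = θ_CB gives T_A·a = T_B·b, together with T_A + T_B = T₀.
T_A = T₀·b/(a+b) = 222000·1520/4900 = 68870 N·m; T_B = 153100 N·m.
τ in each portion: τ_AC = 1.95×10^7 Pa, τ_CB = 4.34×10^7 Pa; maximum is in CB.
τ_max = T_CB·r/J = 153100·0.131/4.63×10^-4 = 4.337×10^7 Pa.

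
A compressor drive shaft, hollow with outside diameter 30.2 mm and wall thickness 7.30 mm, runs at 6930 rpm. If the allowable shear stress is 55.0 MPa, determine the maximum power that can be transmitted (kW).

J = π(d_o⁴ − d_i⁴)/32 = π(0.0302⁴ − 0.0156⁴)/32 = 7.585×10^-8 m⁴.
T_max = τ_allow·J/r = 5.50×10^7 × 7.585×10^-8 / 0.0151 = 276.3 N·m.
ω = 2π·6930/60 = 725.7 rad/s, so P_max = T_max·ω = 2.005×10^5 W.

200 kW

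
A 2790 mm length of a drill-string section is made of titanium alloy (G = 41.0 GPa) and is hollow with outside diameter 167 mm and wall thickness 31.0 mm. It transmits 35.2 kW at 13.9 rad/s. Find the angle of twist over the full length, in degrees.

0.153°

ω = 13.9 rad/s, so T = P/ω = 35.2×10³ / 13.90 = 2532 N·m.
J = π(d_o⁴ − d_i⁴)/32 = π(0.167⁴ − 0.105⁴)/32 = 6.443×10^-5 m⁴.
θ = T·L/(G·J) = 2532 × 2.79 / (41.0×10⁹ × 6.443×10^-5) = 2.675×10^-3 rad.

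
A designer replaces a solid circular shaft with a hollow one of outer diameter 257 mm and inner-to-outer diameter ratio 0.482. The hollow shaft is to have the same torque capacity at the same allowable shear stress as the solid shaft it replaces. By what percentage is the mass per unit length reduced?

Equal τ_max and T ⇒ the solid shaft needs d_s³ = d_o³(1−k⁴), so d_s = 257·(1−0.482⁴)^(1/3) = 252.3 mm.
Area ratio A_h/A_s = d_o²(1−k²)/d_s² = (1−k²)/(1−k⁴)^(2/3) = 0.7966.
Mass saving = 1 − 0.7966 = 20.3 %.

20.3 %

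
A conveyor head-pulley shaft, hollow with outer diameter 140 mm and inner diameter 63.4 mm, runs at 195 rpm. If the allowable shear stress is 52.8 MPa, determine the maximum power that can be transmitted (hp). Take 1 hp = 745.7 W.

746 hp

J = π(d_o⁴ − d_i⁴)/32 = π(0.140⁴ − 0.0634⁴)/32 = 3.613×10^-5 m⁴.
T_max = τ_allow·J/r = 5.28×10^7 × 3.613×10^-5 / 0.0700 = 27250 N·m.
ω = 2π·195/60 = 20.42 rad/s, so P_max = T_max·ω = 5.565×10^5 W.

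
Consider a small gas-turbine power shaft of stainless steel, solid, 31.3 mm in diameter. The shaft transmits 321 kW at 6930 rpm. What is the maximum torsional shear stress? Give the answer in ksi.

ω = 2π·6930/60 = 725.7 rad/s, so T = P/ω = 321×10³ / 725.7 = 442.3 N·m.
J = πd⁴/32 = π(0.0313)⁴/32 = 9.423×10^-8 m⁴.
τ_max = T·r/J = 442.3 × 0.0157 / 9.423×10^-8 = 7.346×10^7 Pa.

10.7 ksi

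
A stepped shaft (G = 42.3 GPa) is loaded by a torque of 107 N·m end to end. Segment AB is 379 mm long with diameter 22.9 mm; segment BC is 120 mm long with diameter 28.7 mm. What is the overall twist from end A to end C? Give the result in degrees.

J_AB = π(0.0229)⁴/32 = 2.70×10^-8 m⁴; J_BC = π(0.0287)⁴/32 = 6.66×10^-8 m⁴.
θ = (T/G)·Σ L_i/J_i = (107.0/42.3×10⁹)·(0.379/2.70×10^-8 + 0.120/6.66×10^-8) = 0.04007 rad.

2.30°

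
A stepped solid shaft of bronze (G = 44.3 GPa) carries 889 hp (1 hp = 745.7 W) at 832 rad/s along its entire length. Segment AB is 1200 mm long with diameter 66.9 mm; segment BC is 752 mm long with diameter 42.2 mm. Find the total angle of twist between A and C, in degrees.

3.12°

ω = 832 rad/s, so T = P/ω = 889×745.7 / 832.0 = 796.8 N·m.
J_AB = π(0.0669)⁴/32 = 1.97×10^-6 m⁴; J_BC = π(0.0422)⁴/32 = 3.11×10^-7 m⁴.
θ = (T/G)·Σ L_i/J_i = (796.8/44.3×10⁹)·(1.20/1.97×10^-6 + 0.752/3.11×10^-7) = 0.05442 rad.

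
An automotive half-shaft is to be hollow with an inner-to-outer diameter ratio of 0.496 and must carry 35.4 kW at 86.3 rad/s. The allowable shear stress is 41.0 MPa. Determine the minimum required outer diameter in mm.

37.9 mm

ω = 86.3 rad/s, so T = P/ω = 35.4×10³ / 86.30 = 410.2 N·m.
For a hollow shaft with d_i/d_o = 0.496: τ_max = 16T/(π d_o³ (1−k⁴)), so d_o = [16T/(π τ_allow (1−k⁴))]^(1/3) = [16·410.2/(π·4.10×10^7·0.9395)]^(1/3) = 0.03785 m.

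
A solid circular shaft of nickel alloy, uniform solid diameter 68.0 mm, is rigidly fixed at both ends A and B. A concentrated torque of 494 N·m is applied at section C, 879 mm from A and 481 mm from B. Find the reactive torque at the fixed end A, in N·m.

With uniform GJ and both ends fixed, compatibility θ_AC = θ_CB gives T_A·a = T_B·b, together with T_A + T_B = T₀.
T_A = T₀·b/(a+b) = 494.0·481/1360 = 174.7 N·m; T_B = 319.3 N·m.

175 N·m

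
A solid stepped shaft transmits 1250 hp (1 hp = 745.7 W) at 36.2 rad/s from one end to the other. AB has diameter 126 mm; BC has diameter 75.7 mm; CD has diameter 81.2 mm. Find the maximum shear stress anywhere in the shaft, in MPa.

ω = 36.2 rad/s, so T = P/ω = 1250×745.7 / 36.20 = 25750 N·m.
Under the same torque, τ_max = 16T/(πd³) is largest where d is smallest — segment BC (d = 75.7 mm).
τ_max = 16·25750/(π·(0.0757)³) = 3.023×10^8 Pa.

302 MPa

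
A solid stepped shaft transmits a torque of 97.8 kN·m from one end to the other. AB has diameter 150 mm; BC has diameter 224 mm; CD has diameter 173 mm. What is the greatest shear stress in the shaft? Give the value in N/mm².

148 N/mm²

Under the same torque, τ_max = 16T/(πd³) is largest where d is smallest — segment AB (d = 150 mm).
τ_max = 16·97800/(π·(0.150)³) = 1.476×10^8 Pa.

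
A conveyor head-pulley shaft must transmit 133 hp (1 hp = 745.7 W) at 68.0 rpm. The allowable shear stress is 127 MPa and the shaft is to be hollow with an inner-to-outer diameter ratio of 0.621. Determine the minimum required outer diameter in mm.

ω = 2π·68.0/60 = 7.121 rad/s, so T = P/ω = 133×745.7 / 7.121 = 13930 N·m.
For a hollow shaft with d_i/d_o = 0.621: τ_max = 16T/(π d_o³ (1−k⁴)), so d_o = [16T/(π τ_allow (1−k⁴))]^(1/3) = [16·13930/(π·1.27×10^8·0.8513)]^(1/3) = 0.08689 m.

86.9 mm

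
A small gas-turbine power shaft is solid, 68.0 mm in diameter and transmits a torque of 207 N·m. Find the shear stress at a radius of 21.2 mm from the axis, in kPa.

J = πd⁴/32 = π(0.0680)⁴/32 = 2.099×10^-6 m⁴.
Shear stress varies linearly with radius: τ = T·r/J = 207.0 × 0.0212 / 2.099×10^-6 = 2.091×10^6 Pa.

2090 kPa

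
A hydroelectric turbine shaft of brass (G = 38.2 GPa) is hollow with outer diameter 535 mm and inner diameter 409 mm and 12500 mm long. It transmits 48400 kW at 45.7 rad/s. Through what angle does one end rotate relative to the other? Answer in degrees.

ω = 45.7 rad/s, so T = P/ω = 48400×10³ / 45.70 = 1.059e6 N·m.
J = π(d_o⁴ − d_i⁴)/32 = π(0.535⁴ − 0.409⁴)/32 = 5.296×10^-3 m⁴.
θ = T·L/(G·J) = 1.059e6 × 12.5 / (38.2×10⁹ × 5.296×10^-3) = 0.06544 rad.

3.75°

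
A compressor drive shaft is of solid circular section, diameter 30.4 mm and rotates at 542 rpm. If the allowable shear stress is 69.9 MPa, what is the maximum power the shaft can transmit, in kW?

J = πd⁴/32 = π(0.0304)⁴/32 = 8.385×10^-8 m⁴.
T_max = τ_allow·J/r = 6.99×10^7 × 8.385×10^-8 / 0.0152 = 385.6 N·m.
ω = 2π·542/60 = 56.76 rad/s, so P_max = T_max·ω = 2.189×10^4 W.

21.9 kW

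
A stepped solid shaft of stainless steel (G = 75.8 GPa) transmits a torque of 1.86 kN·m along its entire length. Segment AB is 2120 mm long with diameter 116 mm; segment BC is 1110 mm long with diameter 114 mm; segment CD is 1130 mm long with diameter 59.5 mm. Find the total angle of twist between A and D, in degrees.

J_AB = π(0.116)⁴/32 = 1.78×10^-5 m⁴; J_BC = π(0.114)⁴/32 = 1.66×10^-5 m⁴; J_CD = π(0.0595)⁴/32 = 1.23×10^-6 m⁴.
θ = (T/G)·Σ L_i/J_i = (1860/75.8×10⁹)·(2.12/1.78×10^-5 + 1.11/1.66×10^-5 + 1.13/1.23×10^-6) = 0.02710 rad.

1.55°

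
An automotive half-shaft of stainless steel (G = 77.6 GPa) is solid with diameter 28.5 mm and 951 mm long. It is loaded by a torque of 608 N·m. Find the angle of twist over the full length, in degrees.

6.59°

J = πd⁴/32 = π(0.0285)⁴/32 = 6.477×10^-8 m⁴.
θ = T·L/(G·J) = 608.0 × 0.951 / (77.6×10⁹ × 6.477×10^-8) = 0.1150 rad.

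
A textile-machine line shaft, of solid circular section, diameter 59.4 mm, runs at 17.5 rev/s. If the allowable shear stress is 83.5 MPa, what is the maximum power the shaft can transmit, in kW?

J = πd⁴/32 = π(0.0594)⁴/32 = 1.222×10^-6 m⁴.
T_max = τ_allow·J/r = 8.35×10^7 × 1.222×10^-6 / 0.0297 = 3436 N·m.
ω = 2π·17.5 = 110.0 rad/s, so P_max = T_max·ω = 3.778×10^5 W.

378 kW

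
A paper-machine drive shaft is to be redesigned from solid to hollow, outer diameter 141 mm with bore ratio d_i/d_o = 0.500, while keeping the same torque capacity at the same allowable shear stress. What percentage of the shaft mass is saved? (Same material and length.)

21.7 %

Equal τ_max and T ⇒ the solid shaft needs d_s³ = d_o³(1−k⁴), so d_s = 141·(1−0.500⁴)^(1/3) = 138.0 mm.
Area ratio A_h/A_s = d_o²(1−k²)/d_s² = (1−k²)/(1−k⁴)^(2/3) = 0.7830.
Mass saving = 1 − 0.7830 = 21.7 %.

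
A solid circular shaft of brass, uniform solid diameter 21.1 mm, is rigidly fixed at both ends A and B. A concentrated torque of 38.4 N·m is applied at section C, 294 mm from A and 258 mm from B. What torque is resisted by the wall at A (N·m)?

With uniform GJ and both ends fixed, compatibility θ_AC = θ_CB gives T_A·a = T_B·b, together with T_A + T_B = T₀.
T_A = T₀·b/(a+b) = 38.40·258/552.0 = 17.95 N·m; T_B = 20.45 N·m.

17.9 N·m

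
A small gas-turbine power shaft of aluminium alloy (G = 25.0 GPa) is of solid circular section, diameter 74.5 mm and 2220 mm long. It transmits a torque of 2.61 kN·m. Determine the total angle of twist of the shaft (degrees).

J = πd⁴/32 = π(0.0745)⁴/32 = 3.024×10^-6 m⁴.
θ = T·L/(G·J) = 2610 × 2.22 / (25.0×10⁹ × 3.024×10^-6) = 0.07664 rad.

4.39°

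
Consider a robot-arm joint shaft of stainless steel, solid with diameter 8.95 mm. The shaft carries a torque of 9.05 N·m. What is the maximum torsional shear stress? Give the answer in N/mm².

64.3 N/mm²

J = πd⁴/32 = π(0.00895)⁴/32 = 6.299×10^-10 m⁴.
τ_max = T·r/J = 9.050 × 0.00447 / 6.299×10^-10 = 6.429×10^7 Pa.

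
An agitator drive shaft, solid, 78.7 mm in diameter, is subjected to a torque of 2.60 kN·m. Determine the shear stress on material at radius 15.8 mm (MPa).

10.9 MPa

J = πd⁴/32 = π(0.0787)⁴/32 = 3.766×10^-6 m⁴.
Shear stress varies linearly with radius: τ = T·r/J = 2600 × 0.0158 / 3.766×10^-6 = 1.091×10^7 Pa.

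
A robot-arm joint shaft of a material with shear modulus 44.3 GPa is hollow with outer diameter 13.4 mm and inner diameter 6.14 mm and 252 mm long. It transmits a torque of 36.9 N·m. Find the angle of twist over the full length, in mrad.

69.4 mrad

J = π(d_o⁴ − d_i⁴)/32 = π(0.0134⁴ − 0.00614⁴)/32 = 3.026×10^-9 m⁴.
θ = T·L/(G·J) = 36.90 × 0.252 / (44.3×10⁹ × 3.026×10^-9) = 0.06937 rad.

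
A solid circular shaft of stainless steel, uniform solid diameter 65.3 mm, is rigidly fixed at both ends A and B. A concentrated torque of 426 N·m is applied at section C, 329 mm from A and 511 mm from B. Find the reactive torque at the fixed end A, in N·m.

With uniform GJ and both ends fixed, compatibility θ_AC = θ_CB gives T_A·a = T_B·b, together with T_A + T_B = T₀.
T_A = T₀·b/(a+b) = 426.0·511/840.0 = 259.1 N·m; T_B = 166.9 N·m.

259 N·m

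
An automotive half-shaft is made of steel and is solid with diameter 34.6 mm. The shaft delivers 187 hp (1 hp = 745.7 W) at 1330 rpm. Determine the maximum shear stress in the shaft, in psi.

ω = 2π·1330/60 = 139.3 rad/s, so T = P/ω = 187×745.7 / 139.3 = 1001 N·m.
J = πd⁴/32 = π(0.0346)⁴/32 = 1.407×10^-7 m⁴.
τ_max = T·r/J = 1001 × 0.0173 / 1.407×10^-7 = 1.231×10^8 Pa.

17900 psi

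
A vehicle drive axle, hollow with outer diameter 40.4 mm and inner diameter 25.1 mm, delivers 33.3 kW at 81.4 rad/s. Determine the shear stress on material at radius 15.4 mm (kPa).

28300 kPa

ω = 81.4 rad/s, so T = P/ω = 33.3×10³ / 81.40 = 409.1 N·m.
J = π(d_o⁴ − d_i⁴)/32 = π(0.0404⁴ − 0.0251⁴)/32 = 2.226×10^-7 m⁴.
Shear stress varies linearly with radius: τ = T·r/J = 409.1 × 0.0154 / 2.226×10^-7 = 2.831×10^7 Pa.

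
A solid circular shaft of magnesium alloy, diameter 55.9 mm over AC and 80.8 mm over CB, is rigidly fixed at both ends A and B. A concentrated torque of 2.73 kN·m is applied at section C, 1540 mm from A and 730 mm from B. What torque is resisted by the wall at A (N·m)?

267 N·m

Compatibility: T_A·a/J_AC = T_B·b/J_CB with T_A + T_B = T₀.
J_AC = 9.59×10^-7 m⁴, J_CB = 4.18×10^-6 m⁴, so T_A = T₀·(J_AC/a)/((J_AC/a)+(J_CB/b)) = 267.4 N·m, T_B = 2463 N·m.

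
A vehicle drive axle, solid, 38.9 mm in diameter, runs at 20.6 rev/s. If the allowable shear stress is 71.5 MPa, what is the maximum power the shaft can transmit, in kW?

107 kW

J = πd⁴/32 = π(0.0389)⁴/32 = 2.248×10^-7 m⁴.
T_max = τ_allow·J/r = 7.15×10^7 × 2.248×10^-7 / 0.0194 = 826.4 N·m.
ω = 2π·20.6 = 129.4 rad/s, so P_max = T_max·ω = 1.070×10^5 W.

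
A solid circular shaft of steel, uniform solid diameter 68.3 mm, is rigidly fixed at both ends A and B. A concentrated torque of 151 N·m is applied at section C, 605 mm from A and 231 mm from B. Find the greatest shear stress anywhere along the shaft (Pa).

1.75e6 Pa

With uniform GJ and both ends fixed, compatibility θ_AC = θ_CB gives T_A·a = T_B·b, together with T_A + T_B = T₀.
T_A = T₀·b/(a+b) = 151.0·231/836.0 = 41.72 N·m; T_B = 109.3 N·m.
τ in each portion: τ_AC = 6.67×10^5 Pa, τ_CB = 1.75×10^6 Pa; maximum is in CB.
τ_max = T_CB·r/J = 109.3·0.0341/2.14×10^-6 = 1.747×10^6 Pa.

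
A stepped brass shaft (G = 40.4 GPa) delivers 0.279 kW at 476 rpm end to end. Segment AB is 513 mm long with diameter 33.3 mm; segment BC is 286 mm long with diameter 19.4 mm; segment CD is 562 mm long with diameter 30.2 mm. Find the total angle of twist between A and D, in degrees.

ω = 2π·476/60 = 49.85 rad/s, so T = P/ω = 0.279×10³ / 49.85 = 5.597 N·m.
J_AB = π(0.0333)⁴/32 = 1.21×10^-7 m⁴; J_BC = π(0.0194)⁴/32 = 1.39×10^-8 m⁴; J_CD = π(0.0302)⁴/32 = 8.17×10^-8 m⁴.
θ = (T/G)·Σ L_i/J_i = (5.597/40.4×10⁹)·(0.513/1.21×10^-7 + 0.286/1.39×10^-8 + 0.562/8.17×10^-8) = 4.392×10^-3 rad.

0.252°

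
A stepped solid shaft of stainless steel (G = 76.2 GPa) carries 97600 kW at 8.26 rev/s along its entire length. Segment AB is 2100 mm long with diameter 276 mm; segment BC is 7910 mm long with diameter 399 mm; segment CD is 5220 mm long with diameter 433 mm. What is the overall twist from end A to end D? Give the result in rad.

0.207 rad

ω = 2π·8.26 = 51.90 rad/s, so T = P/ω = 97600×10³ / 51.90 = 1.881e6 N·m.
J_AB = π(0.276)⁴/32 = 5.70×10^-4 m⁴; J_BC = π(0.399)⁴/32 = 2.49×10^-3 m⁴; J_CD = π(0.433)⁴/32 = 3.45×10^-3 m⁴.
θ = (T/G)·Σ L_i/J_i = (1.881e6/76.2×10⁹)·(2.10/5.70×10^-4 + 7.91/2.49×10^-3 + 5.22/3.45×10^-3) = 0.2068 rad.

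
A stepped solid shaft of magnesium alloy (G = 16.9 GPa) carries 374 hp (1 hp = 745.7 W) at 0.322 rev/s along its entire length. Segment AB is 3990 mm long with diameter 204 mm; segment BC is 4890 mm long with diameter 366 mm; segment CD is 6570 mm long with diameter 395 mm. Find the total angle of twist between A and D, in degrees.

ω = 2π·0.322 = 2.023 rad/s, so T = P/ω = 374×745.7 / 2.023 = 137800 N·m.
J_AB = π(0.204)⁴/32 = 1.70×10^-4 m⁴; J_BC = π(0.366)⁴/32 = 1.76×10^-3 m⁴; J_CD = π(0.395)⁴/32 = 2.39×10^-3 m⁴.
θ = (T/G)·Σ L_i/J_i = (137800/16.9×10⁹)·(3.99/1.70×10^-4 + 4.89/1.76×10^-3 + 6.57/2.39×10^-3) = 0.2365 rad.

13.5°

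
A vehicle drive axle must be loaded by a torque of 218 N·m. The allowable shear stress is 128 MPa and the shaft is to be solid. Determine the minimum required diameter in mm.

For a solid shaft τ_max = 16T/(πd³), so d = (16T/(π τ_allow))^(1/3) = (16·218.0/(π·1.28×10^8))^(1/3) = 0.02055 m.

20.5 mm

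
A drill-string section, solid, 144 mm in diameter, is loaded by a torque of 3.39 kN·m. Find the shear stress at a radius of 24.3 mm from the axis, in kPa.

1950 kPa

J = πd⁴/32 = π(0.144)⁴/32 = 4.221×10^-5 m⁴.
Shear stress varies linearly with radius: τ = T·r/J = 3390 × 0.0243 / 4.221×10^-5 = 1.951×10^6 Pa.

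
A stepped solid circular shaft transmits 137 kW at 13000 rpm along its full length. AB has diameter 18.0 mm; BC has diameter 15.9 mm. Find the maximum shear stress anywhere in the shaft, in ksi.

ω = 2π·13000/60 = 1361 rad/s, so T = P/ω = 137×10³ / 1361 = 100.6 N·m.
Under the same torque, τ_max = 16T/(πd³) is largest where d is smallest — segment BC (d = 15.9 mm).
τ_max = 16·100.6/(π·(0.0159)³) = 1.275×10^8 Pa.

18.5 ksi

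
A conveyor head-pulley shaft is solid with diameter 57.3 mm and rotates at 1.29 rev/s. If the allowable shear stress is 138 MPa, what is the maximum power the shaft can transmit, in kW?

41.3 kW

J = πd⁴/32 = π(0.0573)⁴/32 = 1.058×10^-6 m⁴.
T_max = τ_allow·J/r = 1.38×10^8 × 1.058×10^-6 / 0.0286 = 5098 N·m.
ω = 2π·1.29 = 8.105 rad/s, so P_max = T_max·ω = 4.132×10^4 W.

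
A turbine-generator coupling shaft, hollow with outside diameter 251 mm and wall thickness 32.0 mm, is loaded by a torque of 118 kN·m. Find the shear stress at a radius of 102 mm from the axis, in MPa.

J = π(d_o⁴ − d_i⁴)/32 = π(0.251⁴ − 0.187⁴)/32 = 2.696×10^-4 m⁴.
Shear stress varies linearly with radius: τ = T·r/J = 118000 × 0.102 / 2.696×10^-4 = 4.464×10^7 Pa.

44.6 MPa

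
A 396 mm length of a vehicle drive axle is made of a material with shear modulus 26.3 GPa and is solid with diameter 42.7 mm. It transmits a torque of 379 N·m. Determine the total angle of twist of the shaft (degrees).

J = πd⁴/32 = π(0.0427)⁴/32 = 3.264×10^-7 m⁴.
θ = T·L/(G·J) = 379.0 × 0.396 / (26.3×10⁹ × 3.264×10^-7) = 0.01749 rad.

1.00°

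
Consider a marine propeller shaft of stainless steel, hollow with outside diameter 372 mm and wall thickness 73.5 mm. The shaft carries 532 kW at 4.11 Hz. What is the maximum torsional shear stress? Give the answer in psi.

341 psi

ω = 2π·4.11 = 25.82 rad/s, so T = P/ω = 532×10³ / 25.82 = 20600 N·m.
J = π(d_o⁴ − d_i⁴)/32 = π(0.372⁴ − 0.225⁴)/32 = 1.628×10^-3 m⁴.
τ_max = T·r/J = 20600 × 0.186 / 1.628×10^-3 = 2.353×10^6 Pa.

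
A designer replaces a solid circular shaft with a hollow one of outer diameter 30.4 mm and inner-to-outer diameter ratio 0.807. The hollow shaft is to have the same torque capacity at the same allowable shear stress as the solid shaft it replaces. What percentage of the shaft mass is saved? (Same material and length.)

Equal τ_max and T ⇒ the solid shaft needs d_s³ = d_o³(1−k⁴), so d_s = 30.4·(1−0.807⁴)^(1/3) = 25.29 mm.
Area ratio A_h/A_s = d_o²(1−k²)/d_s² = (1−k²)/(1−k⁴)^(2/3) = 0.5038.
Mass saving = 1 − 0.5038 = 49.6 %.

49.6 %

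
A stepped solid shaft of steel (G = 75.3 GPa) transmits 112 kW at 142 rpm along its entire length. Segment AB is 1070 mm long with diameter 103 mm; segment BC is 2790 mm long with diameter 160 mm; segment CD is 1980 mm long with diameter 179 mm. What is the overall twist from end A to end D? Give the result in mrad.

16.0 mrad

ω = 2π·142/60 = 14.87 rad/s, so T = P/ω = 112×10³ / 14.87 = 7532 N·m.
J_AB = π(0.103)⁴/32 = 1.10×10^-5 m⁴; J_BC = π(0.160)⁴/32 = 6.43×10^-5 m⁴; J_CD = π(0.179)⁴/32 = 1.01×10^-4 m⁴.
θ = (T/G)·Σ L_i/J_i = (7532/75.3×10⁹)·(1.07/1.10×10^-5 + 2.79/6.43×10^-5 + 1.98/1.01×10^-4) = 0.01599 rad.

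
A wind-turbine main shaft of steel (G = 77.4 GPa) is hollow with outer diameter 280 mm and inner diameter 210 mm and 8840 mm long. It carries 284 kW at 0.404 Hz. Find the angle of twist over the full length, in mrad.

31.0 mrad

ω = 2π·0.404 = 2.538 rad/s, so T = P/ω = 284×10³ / 2.538 = 111900 N·m.
J = π(d_o⁴ − d_i⁴)/32 = π(0.280⁴ − 0.210⁴)/32 = 4.125×10^-4 m⁴.
θ = T·L/(G·J) = 111900 × 8.84 / (77.4×10⁹ × 4.125×10^-4) = 0.03098 rad.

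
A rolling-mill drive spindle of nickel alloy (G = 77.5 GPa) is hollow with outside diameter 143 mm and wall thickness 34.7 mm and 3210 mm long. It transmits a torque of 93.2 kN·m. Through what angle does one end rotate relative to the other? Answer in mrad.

101 mrad

J = π(d_o⁴ − d_i⁴)/32 = π(0.143⁴ − 0.0736⁴)/32 = 3.817×10^-5 m⁴.
θ = T·L/(G·J) = 93200 × 3.21 / (77.5×10⁹ × 3.817×10^-5) = 0.1011 rad.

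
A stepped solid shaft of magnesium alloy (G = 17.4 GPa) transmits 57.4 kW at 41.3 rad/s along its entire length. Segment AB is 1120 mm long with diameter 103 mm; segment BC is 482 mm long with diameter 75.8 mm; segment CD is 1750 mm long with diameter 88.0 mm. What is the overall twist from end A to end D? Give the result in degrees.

2.50°

ω = 41.3 rad/s, so T = P/ω = 57.4×10³ / 41.30 = 1390 N·m.
J_AB = π(0.103)⁴/32 = 1.10×10^-5 m⁴; J_BC = π(0.0758)⁴/32 = 3.24×10^-6 m⁴; J_CD = π(0.0880)⁴/32 = 5.89×10^-6 m⁴.
θ = (T/G)·Σ L_i/J_i = (1390/17.4×10⁹)·(1.12/1.10×10^-5 + 0.482/3.24×10^-6 + 1.75/5.89×10^-6) = 0.04372 rad.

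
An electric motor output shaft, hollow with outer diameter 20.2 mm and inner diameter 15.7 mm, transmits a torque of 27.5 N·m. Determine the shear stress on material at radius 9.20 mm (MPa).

J = π(d_o⁴ − d_i⁴)/32 = π(0.0202⁴ − 0.0157⁴)/32 = 1.038×10^-8 m⁴.
Shear stress varies linearly with radius: τ = T·r/J = 27.50 × 0.00920 / 1.038×10^-8 = 2.437×10^7 Pa.

24.4 MPa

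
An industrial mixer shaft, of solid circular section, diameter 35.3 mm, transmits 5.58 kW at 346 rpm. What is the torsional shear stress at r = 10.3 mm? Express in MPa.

ω = 2π·346/60 = 36.23 rad/s, so T = P/ω = 5.58×10³ / 36.23 = 154.0 N·m.
J = πd⁴/32 = π(0.0353)⁴/32 = 1.524×10^-7 m⁴.
Shear stress varies linearly with radius: τ = T·r/J = 154.0 × 0.0103 / 1.524×10^-7 = 1.041×10^7 Pa.

10.4 MPa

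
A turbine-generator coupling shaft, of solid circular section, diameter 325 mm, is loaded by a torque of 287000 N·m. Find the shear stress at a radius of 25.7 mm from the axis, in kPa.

6730 kPa

J = πd⁴/32 = π(0.325)⁴/32 = 1.095×10^-3 m⁴.
Shear stress varies linearly with radius: τ = T·r/J = 287000 × 0.0257 / 1.095×10^-3 = 6.734×10^6 Pa.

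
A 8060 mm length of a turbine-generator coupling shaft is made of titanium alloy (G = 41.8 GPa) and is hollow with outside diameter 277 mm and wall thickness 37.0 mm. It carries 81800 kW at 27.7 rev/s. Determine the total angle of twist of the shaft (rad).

ω = 2π·27.7 = 174.0 rad/s, so T = P/ω = 81800×10³ / 174.0 = 470000 N·m.
J = π(d_o⁴ − d_i⁴)/32 = π(0.277⁴ − 0.203⁴)/32 = 4.113×10^-4 m⁴.
θ = T·L/(G·J) = 470000 × 8.06 / (41.8×10⁹ × 4.113×10^-4) = 0.2204 rad.

0.220 rad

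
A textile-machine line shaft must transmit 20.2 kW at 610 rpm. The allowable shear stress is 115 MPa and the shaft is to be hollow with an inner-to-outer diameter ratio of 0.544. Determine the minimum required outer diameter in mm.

24.9 mm

ω = 2π·610/60 = 63.88 rad/s, so T = P/ω = 20.2×10³ / 63.88 = 316.2 N·m.
For a hollow shaft with d_i/d_o = 0.544: τ_max = 16T/(π d_o³ (1−k⁴)), so d_o = [16T/(π τ_allow (1−k⁴))]^(1/3) = [16·316.2/(π·1.15×10^8·0.9124)]^(1/3) = 0.02485 m.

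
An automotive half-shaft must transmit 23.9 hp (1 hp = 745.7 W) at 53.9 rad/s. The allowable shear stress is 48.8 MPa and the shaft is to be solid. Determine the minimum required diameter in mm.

32.6 mm

ω = 53.9 rad/s, so T = P/ω = 23.9×745.7 / 53.90 = 330.7 N·m.
For a solid shaft τ_max = 16T/(πd³), so d = (16T/(π τ_allow))^(1/3) = (16·330.7/(π·4.88×10^7))^(1/3) = 0.03256 m.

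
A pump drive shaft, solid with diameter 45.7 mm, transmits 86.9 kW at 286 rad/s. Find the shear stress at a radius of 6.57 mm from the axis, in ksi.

0.676 ksi

ω = 286 rad/s, so T = P/ω = 86.9×10³ / 286.0 = 303.8 N·m.
J = πd⁴/32 = π(0.0457)⁴/32 = 4.282×10^-7 m⁴.
Shear stress varies linearly with radius: τ = T·r/J = 303.8 × 0.00657 / 4.282×10^-7 = 4.662×10^6 Pa.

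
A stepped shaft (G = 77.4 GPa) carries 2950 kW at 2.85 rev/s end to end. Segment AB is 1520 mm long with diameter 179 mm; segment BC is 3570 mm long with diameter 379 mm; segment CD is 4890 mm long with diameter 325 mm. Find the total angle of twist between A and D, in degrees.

2.60°

ω = 2π·2.85 = 17.91 rad/s, so T = P/ω = 2950×10³ / 17.91 = 164700 N·m.
J_AB = π(0.179)⁴/32 = 1.01×10^-4 m⁴; J_BC = π(0.379)⁴/32 = 2.03×10^-3 m⁴; J_CD = π(0.325)⁴/32 = 1.10×10^-3 m⁴.
θ = (T/G)·Σ L_i/J_i = (164700/77.4×10⁹)·(1.52/1.01×10^-4 + 3.57/2.03×10^-3 + 4.89/1.10×10^-3) = 0.04535 rad.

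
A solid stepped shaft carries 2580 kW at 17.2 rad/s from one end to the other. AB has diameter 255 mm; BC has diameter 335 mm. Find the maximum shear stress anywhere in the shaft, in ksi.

ω = 17.2 rad/s, so T = P/ω = 2580×10³ / 17.20 = 150000 N·m.
Under the same torque, τ_max = 16T/(πd³) is largest where d is smallest — segment AB (d = 255 mm).
τ_max = 16·150000/(π·(0.255)³) = 4.607×10^7 Pa.

6.68 ksi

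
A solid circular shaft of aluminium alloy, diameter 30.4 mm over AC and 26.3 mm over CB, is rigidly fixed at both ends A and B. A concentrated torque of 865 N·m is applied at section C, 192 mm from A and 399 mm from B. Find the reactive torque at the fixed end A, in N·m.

Compatibility: T_A·a/J_AC = T_B·b/J_CB with T_A + T_B = T₀.
J_AC = 8.38×10^-8 m⁴, J_CB = 4.70×10^-8 m⁴, so T_A = T₀·(J_AC/a)/((J_AC/a)+(J_CB/b)) = 681.3 N·m, T_B = 183.7 N·m.

681 N·m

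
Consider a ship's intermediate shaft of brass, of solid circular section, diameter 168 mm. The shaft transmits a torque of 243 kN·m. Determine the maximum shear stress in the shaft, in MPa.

J = πd⁴/32 = π(0.168)⁴/32 = 7.821×10^-5 m⁴.
τ_max = T·r/J = 243000 × 0.0840 / 7.821×10^-5 = 2.610×10^8 Pa.

261 MPa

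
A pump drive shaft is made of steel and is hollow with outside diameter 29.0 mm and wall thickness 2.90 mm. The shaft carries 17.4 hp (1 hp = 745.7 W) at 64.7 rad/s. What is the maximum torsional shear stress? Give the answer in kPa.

ω = 64.7 rad/s, so T = P/ω = 17.4×745.7 / 64.70 = 200.5 N·m.
J = π(d_o⁴ − d_i⁴)/32 = π(0.0290⁴ − 0.0232⁴)/32 = 4.100×10^-8 m⁴.
τ_max = T·r/J = 200.5 × 0.0145 / 4.100×10^-8 = 7.093×10^7 Pa.

70900 kPa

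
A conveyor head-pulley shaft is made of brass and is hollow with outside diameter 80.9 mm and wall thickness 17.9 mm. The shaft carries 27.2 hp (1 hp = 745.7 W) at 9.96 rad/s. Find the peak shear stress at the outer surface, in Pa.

2.17e7 Pa

ω = 9.96 rad/s, so T = P/ω = 27.2×745.7 / 9.960 = 2036 N·m.
J = π(d_o⁴ − d_i⁴)/32 = π(0.0809⁴ − 0.0451⁴)/32 = 3.799×10^-6 m⁴.
τ_max = T·r/J = 2036 × 0.0404 / 3.799×10^-6 = 2.168×10^7 Pa.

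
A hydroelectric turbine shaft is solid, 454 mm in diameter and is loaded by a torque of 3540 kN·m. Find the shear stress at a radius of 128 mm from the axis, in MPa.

J = πd⁴/32 = π(0.454)⁴/32 = 4.171×10^-3 m⁴.
Shear stress varies linearly with radius: τ = T·r/J = 3.540e6 × 0.128 / 4.171×10^-3 = 1.086×10^8 Pa.

109 MPa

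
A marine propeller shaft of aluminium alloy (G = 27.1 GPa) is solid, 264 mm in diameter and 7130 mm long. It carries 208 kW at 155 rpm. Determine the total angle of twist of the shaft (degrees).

ω = 2π·155/60 = 16.23 rad/s, so T = P/ω = 208×10³ / 16.23 = 12810 N·m.
J = πd⁴/32 = π(0.264)⁴/32 = 4.769×10^-4 m⁴.
θ = T·L/(G·J) = 12810 × 7.13 / (27.1×10⁹ × 4.769×10^-4) = 7.070×10^-3 rad.

0.405°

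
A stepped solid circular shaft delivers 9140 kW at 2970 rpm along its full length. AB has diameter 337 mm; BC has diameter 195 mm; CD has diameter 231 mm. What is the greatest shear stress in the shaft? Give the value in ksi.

ω = 2π·2970/60 = 311.0 rad/s, so T = P/ω = 9140×10³ / 311.0 = 29390 N·m.
Under the same torque, τ_max = 16T/(πd³) is largest where d is smallest — segment BC (d = 195 mm).
τ_max = 16·29390/(π·(0.195)³) = 2.018×10^7 Pa.

2.93 ksi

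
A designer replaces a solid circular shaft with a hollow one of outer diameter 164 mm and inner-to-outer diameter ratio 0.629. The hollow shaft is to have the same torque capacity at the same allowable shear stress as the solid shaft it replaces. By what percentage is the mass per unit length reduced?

32.3 %

Equal τ_max and T ⇒ the solid shaft needs d_s³ = d_o³(1−k⁴), so d_s = 164·(1−0.629⁴)^(1/3) = 155.0 mm.
Area ratio A_h/A_s = d_o²(1−k²)/d_s² = (1−k²)/(1−k⁴)^(2/3) = 0.6770.
Mass saving = 1 − 0.6770 = 32.3 %.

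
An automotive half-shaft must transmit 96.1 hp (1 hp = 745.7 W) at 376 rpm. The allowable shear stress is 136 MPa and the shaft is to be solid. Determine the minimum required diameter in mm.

40.8 mm

ω = 2π·376/60 = 39.37 rad/s, so T = P/ω = 96.1×745.7 / 39.37 = 1820 N·m.
For a solid shaft τ_max = 16T/(πd³), so d = (16T/(π τ_allow))^(1/3) = (16·1820/(π·1.36×10^8))^(1/3) = 0.04085 m.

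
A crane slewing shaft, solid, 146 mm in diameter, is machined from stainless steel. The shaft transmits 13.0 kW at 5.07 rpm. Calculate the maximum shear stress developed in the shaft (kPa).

40100 kPa

ω = 2π·5.07/60 = 0.5309 rad/s, so T = P/ω = 13.0×10³ / 0.5309 = 24490 N·m.
J = πd⁴/32 = π(0.146)⁴/32 = 4.461×10^-5 m⁴.
τ_max = T·r/J = 24490 × 0.0730 / 4.461×10^-5 = 4.007×10^7 Pa.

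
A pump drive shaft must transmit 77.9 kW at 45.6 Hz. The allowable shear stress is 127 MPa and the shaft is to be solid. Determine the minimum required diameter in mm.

22.2 mm

ω = 2π·45.6 = 286.5 rad/s, so T = P/ω = 77.9×10³ / 286.5 = 271.9 N·m.
For a solid shaft τ_max = 16T/(πd³), so d = (16T/(π τ_allow))^(1/3) = (16·271.9/(π·1.27×10^8))^(1/3) = 0.02217 m.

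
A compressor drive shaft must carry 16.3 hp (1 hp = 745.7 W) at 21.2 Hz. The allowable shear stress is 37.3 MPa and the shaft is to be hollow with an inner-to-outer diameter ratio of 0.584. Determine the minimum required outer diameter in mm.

ω = 2π·21.2 = 133.2 rad/s, so T = P/ω = 16.3×745.7 / 133.2 = 91.25 N·m.
For a hollow shaft with d_i/d_o = 0.584: τ_max = 16T/(π d_o³ (1−k⁴)), so d_o = [16T/(π τ_allow (1−k⁴))]^(1/3) = [16·91.25/(π·3.73×10^7·0.8837)]^(1/3) = 0.02416 m.

24.2 mm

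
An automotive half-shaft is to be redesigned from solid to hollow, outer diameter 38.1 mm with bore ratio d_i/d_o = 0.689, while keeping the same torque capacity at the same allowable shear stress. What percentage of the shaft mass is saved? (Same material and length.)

37.7 %

Equal τ_max and T ⇒ the solid shaft needs d_s³ = d_o³(1−k⁴), so d_s = 38.1·(1−0.689⁴)^(1/3) = 34.99 mm.
Area ratio A_h/A_s = d_o²(1−k²)/d_s² = (1−k²)/(1−k⁴)^(2/3) = 0.6228.
Mass saving = 1 − 0.6228 = 37.7 %.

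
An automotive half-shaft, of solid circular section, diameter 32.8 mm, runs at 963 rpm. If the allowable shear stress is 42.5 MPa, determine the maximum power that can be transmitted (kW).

29.7 kW

J = πd⁴/32 = π(0.0328)⁴/32 = 1.136×10^-7 m⁴.
T_max = τ_allow·J/r = 4.25×10^7 × 1.136×10^-7 / 0.0164 = 294.5 N·m.
ω = 2π·963/60 = 100.8 rad/s, so P_max = T_max·ω = 2.970×10^4 W.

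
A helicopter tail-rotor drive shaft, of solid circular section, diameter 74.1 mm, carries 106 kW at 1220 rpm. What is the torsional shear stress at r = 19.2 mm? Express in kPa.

ω = 2π·1220/60 = 127.8 rad/s, so T = P/ω = 106×10³ / 127.8 = 829.7 N·m.
J = πd⁴/32 = π(0.0741)⁴/32 = 2.960×10^-6 m⁴.
Shear stress varies linearly with radius: τ = T·r/J = 829.7 × 0.0192 / 2.960×10^-6 = 5.382×10^6 Pa.

5380 kPa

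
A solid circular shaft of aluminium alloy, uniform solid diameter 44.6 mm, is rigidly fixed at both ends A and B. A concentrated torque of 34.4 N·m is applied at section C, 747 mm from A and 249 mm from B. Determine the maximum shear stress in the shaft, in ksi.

With uniform GJ and both ends fixed, compatibility θ_AC = θ_CB gives T_A·a = T_B·b, together with T_A + T_B = T₀.
T_A = T₀·b/(a+b) = 34.40·249/996.0 = 8.600 N·m; T_B = 25.80 N·m.
τ in each portion: τ_AC = 4.94×10^5 Pa, τ_CB = 1.48×10^6 Pa; maximum is in CB.
τ_max = T_CB·r/J = 25.80·0.0223/3.88×10^-7 = 1.481×10^6 Pa.

0.215 ksi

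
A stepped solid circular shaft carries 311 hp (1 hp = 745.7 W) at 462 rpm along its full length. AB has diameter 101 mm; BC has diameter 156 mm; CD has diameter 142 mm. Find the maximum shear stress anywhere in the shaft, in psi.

3440 psi

ω = 2π·462/60 = 48.38 rad/s, so T = P/ω = 311×745.7 / 48.38 = 4794 N·m.
Under the same torque, τ_max = 16T/(πd³) is largest where d is smallest — segment AB (d = 101 mm).
τ_max = 16·4794/(π·(0.101)³) = 2.370×10^7 Pa.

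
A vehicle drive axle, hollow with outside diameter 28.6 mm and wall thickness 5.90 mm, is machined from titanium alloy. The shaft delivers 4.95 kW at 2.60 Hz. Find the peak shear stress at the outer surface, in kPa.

74900 kPa

ω = 2π·2.60 = 16.34 rad/s, so T = P/ω = 4.95×10³ / 16.34 = 303.0 N·m.
J = π(d_o⁴ − d_i⁴)/32 = π(0.0286⁴ − 0.0168⁴)/32 = 5.786×10^-8 m⁴.
τ_max = T·r/J = 303.0 × 0.0143 / 5.786×10^-8 = 7.488×10^7 Pa.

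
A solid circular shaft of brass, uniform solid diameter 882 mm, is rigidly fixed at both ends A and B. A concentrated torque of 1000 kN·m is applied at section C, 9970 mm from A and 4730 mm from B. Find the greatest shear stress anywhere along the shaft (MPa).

5.03 MPa

With uniform GJ and both ends fixed, compatibility θ_AC = θ_CB gives T_A·a = T_B·b, together with T_A + T_B = T₀.
T_A = T₀·b/(a+b) = 1.000e6·4730/14700 = 321800 N·m; T_B = 678200 N·m.
τ in each portion: τ_AC = 2.39×10^6 Pa, τ_CB = 5.03×10^6 Pa; maximum is in CB.
τ_max = T_CB·r/J = 678200·0.441/0.0594 = 5.034×10^6 Pa.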